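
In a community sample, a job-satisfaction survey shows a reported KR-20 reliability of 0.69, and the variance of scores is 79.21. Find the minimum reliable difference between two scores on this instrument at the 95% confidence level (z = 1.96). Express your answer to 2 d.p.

13.74

σ = 79.21^(1/2) = 8.9000
The standard error of measurement is 8.9000×√(1 − 0.6900) ≈ 8.9000×0.5568 ≈ 4.9553.
SE_diff = SEM × √2 ≈ 4.9553 × 1.4142 ≈ 7.0079
Smallest detectable difference = 1.96×7.0079 ≈ 13.7354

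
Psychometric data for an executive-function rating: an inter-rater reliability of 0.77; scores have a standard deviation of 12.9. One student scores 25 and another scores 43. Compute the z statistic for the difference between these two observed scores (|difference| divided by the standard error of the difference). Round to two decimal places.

SEM = 12.9000*√(1 − 0.7700) ≈ 6.1866
Standard error of the difference = 6.1866·√2 ≈ 8.7492
z = 18 / 8.7492 ≈ 2.0573

2.06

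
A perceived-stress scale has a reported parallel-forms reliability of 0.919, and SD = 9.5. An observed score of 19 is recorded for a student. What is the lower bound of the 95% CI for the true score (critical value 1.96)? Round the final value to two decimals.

13.70

SEM = 9.5000·√(1 − 0.9190) ≈ 2.7037
Half-width = 1.96·2.7037 ≈ 5.2993
Lower bound: 19 − 5.2993 = 13.7007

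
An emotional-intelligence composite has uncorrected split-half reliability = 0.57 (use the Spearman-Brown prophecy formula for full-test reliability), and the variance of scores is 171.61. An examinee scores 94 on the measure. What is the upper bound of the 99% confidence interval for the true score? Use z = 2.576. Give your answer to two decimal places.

111.66

SD = √171.61 = 13.1000
Full-length reliability (Spearman-Brown) = 2(0.57)/(1+0.57) ≈ 0.7261
SEM = 13.1000 × √(1 − 0.7261) = 13.1000 × √0.2739 ≈ 13.1000 × 0.5233 ≈ 6.8558
2.576 × SEM ≈ 17.6604
Upper limit = 94 + 17.6604 ≈ 111.6604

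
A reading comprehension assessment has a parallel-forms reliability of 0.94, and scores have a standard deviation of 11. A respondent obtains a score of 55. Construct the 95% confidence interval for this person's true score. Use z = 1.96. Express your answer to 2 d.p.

[49.72, 60.28]

SEM = 11.000×√(1 − 0.940) ≈ 2.694
1.96 × SEM ≈ 5.281
Interval: (49.719, 60.281)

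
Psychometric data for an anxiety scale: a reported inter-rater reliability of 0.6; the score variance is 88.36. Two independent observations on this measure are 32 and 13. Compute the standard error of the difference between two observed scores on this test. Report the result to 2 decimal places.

8.41

SD = √88.36 = 9.4000
The standard error of measurement is 9.4000×√(1 − 0.6000) ≈ 9.4000×0.6325 ≈ 5.9451.
SE_diff = √2 × SEM ≈ 8.4076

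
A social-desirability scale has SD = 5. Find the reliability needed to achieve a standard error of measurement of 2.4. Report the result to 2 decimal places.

Required reliability = 1 − (SEM/SD)² = 1 − 0.2304 ≈ 0.7696

0.77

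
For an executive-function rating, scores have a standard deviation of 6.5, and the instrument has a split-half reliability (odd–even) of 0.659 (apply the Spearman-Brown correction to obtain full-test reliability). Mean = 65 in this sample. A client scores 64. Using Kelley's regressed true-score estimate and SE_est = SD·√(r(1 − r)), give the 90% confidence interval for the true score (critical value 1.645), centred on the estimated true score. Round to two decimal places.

Full-length reliability (Spearman-Brown) = 2(0.659)/(1+0.659) ≃ 0.7945
T̂ = r·X + (1 − r)·M = 0.7945·64 + 0.2055·65 ≃ 50.8451 + 13.3605 ≃ 64.2055
SE_est = 6.5000·√(0.7945·0.2055) ≃ 2.6266
CI = 64.2055 ± 1.645 · 2.6266 → [59.8847, 68.5264]

[59.88, 68.53]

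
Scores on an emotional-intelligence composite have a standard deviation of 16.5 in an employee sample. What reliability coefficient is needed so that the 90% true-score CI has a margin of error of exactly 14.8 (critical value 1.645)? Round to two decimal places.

Required SEM = 14.8 / 1.645 ≈ 8.9970
r = 1 − (8.9970/16.5)² ≈ 1 − 0.2973 ≈ 0.7027

0.70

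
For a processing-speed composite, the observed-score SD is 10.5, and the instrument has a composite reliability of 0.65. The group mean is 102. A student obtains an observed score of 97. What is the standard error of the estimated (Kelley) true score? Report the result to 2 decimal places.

SE_est = 10.500·√[r(1 − r)] ≈ 5.008

5.01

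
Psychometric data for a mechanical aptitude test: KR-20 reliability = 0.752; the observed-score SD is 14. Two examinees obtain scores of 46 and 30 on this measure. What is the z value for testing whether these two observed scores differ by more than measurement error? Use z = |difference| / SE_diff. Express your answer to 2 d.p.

The standard error of measurement is 14.00000×√(1 − 0.75200) ≈ 14.00000×0.49800 ≈ 6.97194.
SE_diff = √2 × SEM ≈ 9.85982
z = 16 / 9.85982 ≈ 1.62275

1.62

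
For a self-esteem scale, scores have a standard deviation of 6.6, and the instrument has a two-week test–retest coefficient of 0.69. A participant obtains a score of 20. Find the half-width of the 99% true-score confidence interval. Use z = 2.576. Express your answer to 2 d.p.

9.47

SEM = 6.60000 * √(1 − 0.69000) = 6.60000 * √0.31000 ≈ 6.60000 * 0.55678 ≈ 3.67472
Margin = 2.576 * 3.67472 ≈ 9.46609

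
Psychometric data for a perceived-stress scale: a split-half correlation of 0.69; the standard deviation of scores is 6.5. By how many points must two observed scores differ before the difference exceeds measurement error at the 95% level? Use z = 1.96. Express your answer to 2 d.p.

Full-length reliability (Spearman-Brown) = 2(0.69)/(1+0.69) ≈ 0.817
The standard error of measurement is 6.500*√(1 − 0.817) ≈ 6.500*0.428 ≈ 2.784.
SE_diff = √2 * SEM ≈ 3.937
Smallest detectable difference = 1.96*3.937 ≈ 7.717

7.72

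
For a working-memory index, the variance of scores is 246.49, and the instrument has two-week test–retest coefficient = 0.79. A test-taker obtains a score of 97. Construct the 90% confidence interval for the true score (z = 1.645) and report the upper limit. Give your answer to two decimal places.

108.84

SD = √246.49 = 15.700
SEM = 15.700·√(1 − 0.790) ≈ 7.195
Margin = 1.645 · 7.195 ≈ 11.835
Upper bound: 97 + 11.835 = 108.835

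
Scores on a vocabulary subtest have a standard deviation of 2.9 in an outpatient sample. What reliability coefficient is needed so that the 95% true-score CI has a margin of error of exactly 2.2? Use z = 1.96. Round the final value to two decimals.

SEM needed = half-width / z = 2.2/1.96 ≈ 1.12245
r = 1 − (1.12245/2.9)² ≈ 1 − 0.14981 ≈ 0.85019

0.85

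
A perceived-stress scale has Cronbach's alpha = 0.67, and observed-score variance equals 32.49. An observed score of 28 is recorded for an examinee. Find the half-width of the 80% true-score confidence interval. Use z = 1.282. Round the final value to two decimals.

4.20

σ = 32.49^(1/2) = 5.700
SEM = 5.700 × √(1 − 0.670) = 5.700 × √0.330 ≃ 5.700 × 0.574 ≃ 3.274
1.282 × SEM ≃ 4.198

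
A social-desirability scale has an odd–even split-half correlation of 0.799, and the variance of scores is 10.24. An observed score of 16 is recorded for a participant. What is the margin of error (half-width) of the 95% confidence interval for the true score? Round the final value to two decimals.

σ = 10.24^(1/2) = 3.2000
Full-length reliability (Spearman-Brown) = 2(0.799)/(1+0.799) ≃ 0.8883
SEM = 3.2000·√(1 − 0.8883) ≃ 1.0696
Margin = 1.96 · 1.0696 ≃ 2.0965

2.10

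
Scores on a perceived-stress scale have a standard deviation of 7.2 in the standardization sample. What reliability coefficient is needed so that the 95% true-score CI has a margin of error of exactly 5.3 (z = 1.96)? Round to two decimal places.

SEM needed = half-width / z = 5.3/1.96 ≈ 2.704
Required reliability = 1 − (SEM/SD)² = 1 − 0.141 ≈ 0.859

0.86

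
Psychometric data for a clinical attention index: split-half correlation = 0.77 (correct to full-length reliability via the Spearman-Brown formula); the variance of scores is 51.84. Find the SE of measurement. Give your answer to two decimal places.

2.60

SD = √51.84 = 7.2000
Full-length reliability (Spearman-Brown) = 2(0.77)/(1+0.77) ≈ 0.8701
The standard error of measurement is 7.2000*√(1 − 0.8701) ≈ 7.2000*0.3605 ≈ 2.5954.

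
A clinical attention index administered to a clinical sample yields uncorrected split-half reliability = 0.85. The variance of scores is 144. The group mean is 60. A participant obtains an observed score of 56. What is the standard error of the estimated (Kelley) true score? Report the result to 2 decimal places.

3.28

σ = 144^(1/2) = 12.000
r_full = 2·0.85 / (1 + 0.85) ≈ 0.919
SE_est = SD × √(r(1 − r)) = 12.000 × √0.075 ≈ 12.000 × 0.273 ≈ 3.276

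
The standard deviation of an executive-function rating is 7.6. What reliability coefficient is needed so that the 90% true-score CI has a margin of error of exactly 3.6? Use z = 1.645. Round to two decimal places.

0.92

Required SEM = 3.6 / 1.645 ≈ 2.1884
r = 1 − (2.1884/7.6)² ≈ 1 − 0.0829 ≈ 0.9171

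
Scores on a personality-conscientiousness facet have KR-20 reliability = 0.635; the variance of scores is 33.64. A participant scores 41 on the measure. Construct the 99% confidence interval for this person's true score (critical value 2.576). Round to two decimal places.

SD = √33.64 ≃ 5.8000
SEM = 5.8000·√(1 − 0.6350) ≃ 3.5041
Margin = 2.576 · 3.5041 ≃ 9.0265
99% CI: 41 ± 9.0265 = [31.9735, 50.0265]

[31.97, 50.03]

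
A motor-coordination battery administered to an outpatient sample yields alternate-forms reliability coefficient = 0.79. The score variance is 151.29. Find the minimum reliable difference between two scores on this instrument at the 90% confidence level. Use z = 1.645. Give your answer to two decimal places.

13.11

σ = 151.29^(1/2) = 12.30000
The standard error of measurement is 12.30000×√(1 − 0.79000) ≈ 12.30000×0.45826 ≈ 5.63657.
SE_diff = SEM × √2 ≈ 5.63657 × 1.41421 ≈ 7.97131
Smallest detectable difference = 1.645×7.97131 ≈ 13.11281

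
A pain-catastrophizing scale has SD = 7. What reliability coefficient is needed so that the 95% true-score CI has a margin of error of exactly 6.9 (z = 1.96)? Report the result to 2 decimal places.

0.75

Required SEM = 6.9 / 1.96 ≈ 3.520
r = 1 − (3.520/7)² ≈ 1 − 0.253 ≈ 0.747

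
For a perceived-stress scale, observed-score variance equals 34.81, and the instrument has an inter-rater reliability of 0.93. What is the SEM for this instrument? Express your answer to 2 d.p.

SD = √34.81 ≈ 5.90000
SEM = 5.90000*√(1 − 0.93000) ≈ 1.56099

1.56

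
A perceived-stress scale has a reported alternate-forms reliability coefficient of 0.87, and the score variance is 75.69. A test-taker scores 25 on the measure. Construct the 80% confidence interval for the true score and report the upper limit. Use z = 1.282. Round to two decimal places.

29.02

SD = √75.69 = 8.7000
SEM = 8.7000 × √(1 − 0.8700) = 8.7000 × √0.1300 ≃ 8.7000 × 0.3606 ≃ 3.1368
Half-width = 1.282×3.1368 ≃ 4.0214
Upper limit = 25 + 4.0214 ≃ 29.0214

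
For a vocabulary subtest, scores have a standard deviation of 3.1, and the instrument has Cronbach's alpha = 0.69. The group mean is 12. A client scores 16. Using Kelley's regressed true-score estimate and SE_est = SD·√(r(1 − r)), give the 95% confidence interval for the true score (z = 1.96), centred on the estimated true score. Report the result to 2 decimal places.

Estimated true score = 0.690*16 + (1 − 0.690)*12 ≈ 14.760
SE_est = 3.100·√[r(1 − r)] ≈ 1.434
CI = 14.760 ± 1.96 * 1.434 → [11.950, 17.570]

[11.95, 17.57]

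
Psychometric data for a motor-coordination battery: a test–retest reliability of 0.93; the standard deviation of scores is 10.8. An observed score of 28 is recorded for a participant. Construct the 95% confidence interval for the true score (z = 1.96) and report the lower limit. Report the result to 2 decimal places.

SEM = 10.8000*√(1 − 0.9300) ≈ 2.8574
1.96 * SEM ≈ 5.6005
Lower limit = 28 − 5.6005 ≈ 22.3995

22.40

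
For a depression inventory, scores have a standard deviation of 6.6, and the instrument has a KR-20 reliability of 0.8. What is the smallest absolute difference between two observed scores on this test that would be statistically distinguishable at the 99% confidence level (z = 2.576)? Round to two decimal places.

10.75

SEM = 6.600·√(1 − 0.800) ≈ 2.952
Standard error of the difference = 2.952·√2 ≈ 4.174
Minimum reliable difference = 2.576 · SE_diff ≈ 2.576 · 4.174 ≈ 10.753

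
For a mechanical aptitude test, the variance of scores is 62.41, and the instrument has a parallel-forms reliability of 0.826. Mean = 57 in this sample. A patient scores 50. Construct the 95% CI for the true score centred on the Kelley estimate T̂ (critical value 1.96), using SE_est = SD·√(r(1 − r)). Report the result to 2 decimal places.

SD = √62.41 = 7.900
Estimated true score = 0.826×50 + (1 − 0.826)×57 ≃ 51.218
SE_est = SD × √(r(1 − r)) = 7.900 × √0.144 ≃ 7.900 × 0.379 ≃ 2.995
CI = 51.218 ± 1.96 × 2.995 → [45.348, 57.088]

[45.35, 57.09]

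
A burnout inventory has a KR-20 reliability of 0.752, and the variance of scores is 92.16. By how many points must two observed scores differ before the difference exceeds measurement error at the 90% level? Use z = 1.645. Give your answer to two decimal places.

σ = 92.16^(1/2) = 9.6000
SEM = 9.6000 · √(1 − 0.7520) = 9.6000 · √0.2480 ≃ 9.6000 · 0.4980 ≃ 4.7808
Standard error of the difference = 4.7808·√2 ≃ 6.7610
Minimum reliable difference = 1.645 · SE_diff ≃ 1.645 · 6.7610 ≃ 11.1219

11.12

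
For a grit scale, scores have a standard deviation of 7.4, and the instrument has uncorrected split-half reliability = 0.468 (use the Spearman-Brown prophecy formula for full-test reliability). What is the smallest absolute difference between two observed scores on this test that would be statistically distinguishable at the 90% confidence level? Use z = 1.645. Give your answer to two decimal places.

Spearman-Brown: r = 2(0.468) / (1 + 0.468) = 0.93600 / 1.46800 ≈ 0.63760
The standard error of measurement is 7.40000*√(1 − 0.63760) ≈ 7.40000*0.60199 ≈ 4.45476.
Standard error of the difference = 4.45476·√2 ≈ 6.29998
Minimum reliable difference = 1.645 * SE_diff ≈ 1.645 * 6.29998 ≈ 10.36348

10.36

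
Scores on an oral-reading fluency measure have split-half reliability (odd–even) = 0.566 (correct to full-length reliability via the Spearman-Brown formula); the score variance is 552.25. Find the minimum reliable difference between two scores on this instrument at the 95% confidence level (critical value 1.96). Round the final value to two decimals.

σ = 552.25^(1/2) = 23.500
Spearman-Brown: r = 2(0.566) / (1 + 0.566) = 1.132 / 1.566 ≈ 0.723
SEM = 23.500 * √(1 − 0.723) = 23.500 * √0.277 ≈ 23.500 * 0.526 ≈ 12.371
SE_diff = √2 * SEM ≈ 17.496
Smallest detectable difference = 1.96*17.496 ≈ 34.292

34.29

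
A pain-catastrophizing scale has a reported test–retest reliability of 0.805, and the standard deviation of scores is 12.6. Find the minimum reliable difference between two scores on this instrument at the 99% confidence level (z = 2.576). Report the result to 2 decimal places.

SEM = 12.600 * √(1 − 0.805) = 12.600 * √0.195 ≃ 12.600 * 0.442 ≃ 5.564
SE_diff = SEM * √2 ≃ 5.564 * 1.414 ≃ 7.869
Minimum reliable difference = 2.576 * SE_diff ≃ 2.576 * 7.869 ≃ 20.270

20.27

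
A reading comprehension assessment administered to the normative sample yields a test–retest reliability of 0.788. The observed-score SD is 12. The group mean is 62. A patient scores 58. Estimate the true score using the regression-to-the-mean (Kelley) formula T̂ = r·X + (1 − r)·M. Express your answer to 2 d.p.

T̂ = 0.78800(58) + 0.21200(62) ≈ 58.84800

58.85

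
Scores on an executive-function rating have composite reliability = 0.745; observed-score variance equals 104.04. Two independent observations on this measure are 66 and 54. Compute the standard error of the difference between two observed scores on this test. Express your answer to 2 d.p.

7.28

SD = √104.04 ≈ 10.200
SEM = 10.200 · √(1 − 0.745) = 10.200 · √0.255 ≈ 10.200 · 0.505 ≈ 5.151
SE_diff = SEM · √2 ≈ 5.151 · 1.414 ≈ 7.284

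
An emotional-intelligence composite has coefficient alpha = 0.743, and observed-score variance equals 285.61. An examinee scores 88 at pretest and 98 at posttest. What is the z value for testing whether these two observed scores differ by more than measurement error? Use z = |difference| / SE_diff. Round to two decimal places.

σ = 285.61^(1/2) = 16.90000
SEM = 16.90000×√(1 − 0.74300) ≈ 8.56748
Standard error of the difference = 8.56748·√2 ≈ 12.11625
z = |88 − 98| / 12.11625 = 10 / 12.11625 ≈ 0.82534

0.83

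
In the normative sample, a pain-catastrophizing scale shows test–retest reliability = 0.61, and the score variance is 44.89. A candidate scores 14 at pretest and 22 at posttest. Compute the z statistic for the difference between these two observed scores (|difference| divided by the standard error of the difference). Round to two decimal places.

1.35

SD = √44.89 ≈ 6.7000
The standard error of measurement is 6.7000*√(1 − 0.6100) ≈ 6.7000*0.6245 ≈ 4.1841.
SE_diff = SEM * √2 ≈ 4.1841 * 1.4142 ≈ 5.9173
z = |14 − 22| / 5.9173 = 8 / 5.9173 ≈ 1.3520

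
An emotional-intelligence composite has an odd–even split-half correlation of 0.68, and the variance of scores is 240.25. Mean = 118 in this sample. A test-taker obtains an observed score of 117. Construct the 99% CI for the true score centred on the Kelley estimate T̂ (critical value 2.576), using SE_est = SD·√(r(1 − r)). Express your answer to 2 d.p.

[101.51, 132.87]

SD = √240.25 = 15.500
r_full = 2·0.68 / (1 + 0.68) ≈ 0.810
T̂ = 0.810(117) + 0.190(118) ≈ 117.190
SE_est = SD × √(r(1 − r)) = 15.500 × √0.154 ≈ 15.500 × 0.393 ≈ 6.086
99% CI: 117.190 ± 15.679 ≈ (101.512, 132.869)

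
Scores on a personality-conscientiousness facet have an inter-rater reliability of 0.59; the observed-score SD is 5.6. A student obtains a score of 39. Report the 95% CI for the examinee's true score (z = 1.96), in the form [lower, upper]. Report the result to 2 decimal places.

[31.97, 46.03]

The standard error of measurement is 5.6000*√(1 − 0.5900) ≈ 5.6000*0.6403 ≈ 3.5857.
Half-width = 1.96*3.5857 ≈ 7.0281
95% CI: 39 ± 7.0281 = [31.9719, 46.0281]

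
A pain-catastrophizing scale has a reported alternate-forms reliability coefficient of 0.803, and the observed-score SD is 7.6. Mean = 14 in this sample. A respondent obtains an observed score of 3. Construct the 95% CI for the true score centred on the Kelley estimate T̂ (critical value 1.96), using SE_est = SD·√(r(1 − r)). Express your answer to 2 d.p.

[-0.76, 11.09]

Estimated true score = 0.803·3 + (1 − 0.803)·14 ≈ 5.167
SE_est = SD · √(r(1 − r)) = 7.600 · √0.158 ≈ 7.600 · 0.398 ≈ 3.023
CI = 5.167 ± 1.96 · 3.023 → [-0.758, 11.092]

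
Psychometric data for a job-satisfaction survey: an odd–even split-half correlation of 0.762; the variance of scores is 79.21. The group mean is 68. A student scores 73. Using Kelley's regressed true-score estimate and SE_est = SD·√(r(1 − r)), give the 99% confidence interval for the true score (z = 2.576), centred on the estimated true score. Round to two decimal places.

σ = 79.21^(1/2) = 8.9000
Spearman-Brown: r = 2(0.762) / (1 + 0.762) = 1.5240 / 1.7620 ≈ 0.8649
Estimated true score = 0.8649×73 + (1 − 0.8649)×68 ≈ 72.3246
SE_est = 8.9000×√(0.8649×0.1351) ≈ 3.0420
99% CI: 72.3246 ± 7.8363 ≈ (64.4883, 80.1609)

[64.49, 80.16]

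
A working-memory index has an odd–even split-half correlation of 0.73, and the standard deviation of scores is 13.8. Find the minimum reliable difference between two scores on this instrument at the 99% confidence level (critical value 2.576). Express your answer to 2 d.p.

19.86

r_full = 2·0.73 / (1 + 0.73) ≈ 0.8439
SEM = 13.8000 * √(1 − 0.8439) = 13.8000 * √0.1561 ≈ 13.8000 * 0.3951 ≈ 5.4518
SE_diff = √2 * SEM ≈ 7.7100
Minimum reliable difference = 2.576 * SE_diff ≈ 2.576 * 7.7100 ≈ 19.8609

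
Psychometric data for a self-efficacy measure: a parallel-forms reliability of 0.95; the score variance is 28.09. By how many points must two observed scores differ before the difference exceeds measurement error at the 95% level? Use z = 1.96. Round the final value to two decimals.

SD = √28.09 ≈ 5.30000
SEM = 5.30000·√(1 − 0.95000) ≈ 1.18512
SE_diff = √2 · SEM ≈ 1.67601
Smallest detectable difference = 1.96·1.67601 ≈ 3.28497

3.28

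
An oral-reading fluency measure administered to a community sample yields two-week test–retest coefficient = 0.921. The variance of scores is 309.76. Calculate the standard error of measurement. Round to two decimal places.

4.95

SD = √309.76 ≈ 17.6000
SEM = 17.6000·√(1 − 0.9210) ≈ 4.9468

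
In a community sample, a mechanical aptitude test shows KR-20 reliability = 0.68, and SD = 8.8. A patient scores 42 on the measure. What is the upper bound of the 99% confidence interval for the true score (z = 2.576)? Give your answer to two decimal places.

SEM = 8.800 · √(1 − 0.680) = 8.800 · √0.320 ≈ 8.800 · 0.566 ≈ 4.978
Half-width = 2.576·4.978 ≈ 12.823
Upper limit = 42 + 12.823 ≈ 54.823

54.82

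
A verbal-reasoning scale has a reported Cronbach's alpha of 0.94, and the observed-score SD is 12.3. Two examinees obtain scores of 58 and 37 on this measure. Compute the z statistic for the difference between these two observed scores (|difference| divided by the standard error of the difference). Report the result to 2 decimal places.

4.93

SEM = 12.300 × √(1 − 0.940) = 12.300 × √0.060 ≃ 12.300 × 0.245 ≃ 3.013
SE_diff = √2 × SEM ≃ 4.261
z = |58 − 37| / 4.261 = 21 / 4.261 ≃ 4.929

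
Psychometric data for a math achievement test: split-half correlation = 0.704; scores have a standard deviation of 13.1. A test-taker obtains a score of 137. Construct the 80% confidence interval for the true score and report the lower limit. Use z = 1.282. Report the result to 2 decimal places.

130.00

Full-length reliability (Spearman-Brown) = 2(0.704)/(1+0.704) ≃ 0.826
SEM = 13.100 · √(1 − 0.826) = 13.100 · √0.174 ≃ 13.100 · 0.417 ≃ 5.460
Margin = 1.282 · 5.460 ≃ 7.000
Lower limit = 137 − 7.000 ≃ 130.000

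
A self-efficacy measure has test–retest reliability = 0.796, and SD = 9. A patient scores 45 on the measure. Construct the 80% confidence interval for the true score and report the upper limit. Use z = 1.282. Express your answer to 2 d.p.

SEM = 9.000 * √(1 − 0.796) = 9.000 * √0.204 ≃ 9.000 * 0.452 ≃ 4.065
Margin = 1.282 * 4.065 ≃ 5.211
Upper bound: 45 + 5.211 = 50.211

50.21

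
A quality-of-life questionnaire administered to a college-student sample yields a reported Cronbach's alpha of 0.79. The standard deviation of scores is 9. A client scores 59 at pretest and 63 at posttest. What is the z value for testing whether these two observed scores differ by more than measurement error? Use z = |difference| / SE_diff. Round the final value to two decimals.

0.69

SEM = 9.0000 × √(1 − 0.7900) = 9.0000 × √0.2100 ≈ 9.0000 × 0.4583 ≈ 4.1243
SE_diff = SEM × √2 ≈ 4.1243 × 1.4142 ≈ 5.8327
z = 4 / 5.8327 ≈ 0.6858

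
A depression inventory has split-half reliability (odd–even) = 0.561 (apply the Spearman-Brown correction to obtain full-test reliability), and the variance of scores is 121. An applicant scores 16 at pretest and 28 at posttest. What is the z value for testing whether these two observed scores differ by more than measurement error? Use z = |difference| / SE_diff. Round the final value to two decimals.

σ = 121^(1/2) = 11.0000
r_full = 2·0.561 / (1 + 0.561) ≈ 0.7188
SEM = 11.0000 * √(1 − 0.7188) = 11.0000 * √0.2812 ≈ 11.0000 * 0.5303 ≈ 5.8334
SE_diff = √2 * SEM ≈ 8.2497
z = |16 − 28| / 8.2497 = 12 / 8.2497 ≈ 1.4546

1.45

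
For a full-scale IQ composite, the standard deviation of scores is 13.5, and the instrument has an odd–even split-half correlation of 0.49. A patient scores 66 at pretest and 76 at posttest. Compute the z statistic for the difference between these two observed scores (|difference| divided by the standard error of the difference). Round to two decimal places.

Spearman-Brown: r = 2(0.49) / (1 + 0.49) = 0.9800 / 1.4900 ≈ 0.6577
SEM = 13.5000 · √(1 − 0.6577) = 13.5000 · √0.3423 ≈ 13.5000 · 0.5850 ≈ 7.8982
SE_diff = SEM · √2 ≈ 7.8982 · 1.4142 ≈ 11.1697
z = |66 − 76| / 11.1697 = 10 / 11.1697 ≈ 0.8953

0.90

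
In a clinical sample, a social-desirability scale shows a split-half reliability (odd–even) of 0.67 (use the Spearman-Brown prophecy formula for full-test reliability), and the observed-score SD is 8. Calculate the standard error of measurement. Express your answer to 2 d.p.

3.56

Full-length reliability (Spearman-Brown) = 2(0.67)/(1+0.67) ≈ 0.802
SEM = 8.000·√(1 − 0.802) ≈ 3.556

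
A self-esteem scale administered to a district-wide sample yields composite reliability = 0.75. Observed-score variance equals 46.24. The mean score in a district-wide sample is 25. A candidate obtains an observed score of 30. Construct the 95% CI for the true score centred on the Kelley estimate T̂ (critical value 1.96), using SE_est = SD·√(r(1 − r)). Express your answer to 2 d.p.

[22.98, 34.52]

σ = 46.24^(1/2) = 6.80000
T̂ = r·X + (1 − r)·M = 0.75000×30 + 0.25000×25 = 22.50000 + 6.25000 ≈ 28.75000
SE_est = SD × √(r(1 − r)) = 6.80000 × √0.18750 ≈ 6.80000 × 0.43301 ≈ 2.94449
95% CI: 28.75000 ± 5.77119 ≈ (22.97881, 34.52119)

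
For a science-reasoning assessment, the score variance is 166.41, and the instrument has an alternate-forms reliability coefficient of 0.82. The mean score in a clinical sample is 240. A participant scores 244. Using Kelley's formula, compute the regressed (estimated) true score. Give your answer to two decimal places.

T̂ = 0.82000(244) + 0.18000(240) ≈ 243.28000

243.28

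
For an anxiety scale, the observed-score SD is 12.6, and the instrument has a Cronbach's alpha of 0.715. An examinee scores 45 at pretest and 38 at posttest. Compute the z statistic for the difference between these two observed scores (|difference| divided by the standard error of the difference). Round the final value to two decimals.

SEM = 12.6000 · √(1 − 0.7150) = 12.6000 · √0.2850 ≈ 12.6000 · 0.5339 ≈ 6.7266
SE_diff = SEM · √2 ≈ 6.7266 · 1.4142 ≈ 9.5128
z = 7 / 9.5128 ≈ 0.7359

0.74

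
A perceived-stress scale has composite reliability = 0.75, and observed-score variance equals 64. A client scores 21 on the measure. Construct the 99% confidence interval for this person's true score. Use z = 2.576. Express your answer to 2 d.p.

[10.70, 31.30]

SD = √64 = 8.000
SEM = 8.000 * √(1 − 0.750) = 8.000 * √0.250 ≈ 8.000 * 0.500 ≈ 4.000
2.576 * SEM ≈ 10.304
CI = 21 ± 10.304 → [10.696, 31.304]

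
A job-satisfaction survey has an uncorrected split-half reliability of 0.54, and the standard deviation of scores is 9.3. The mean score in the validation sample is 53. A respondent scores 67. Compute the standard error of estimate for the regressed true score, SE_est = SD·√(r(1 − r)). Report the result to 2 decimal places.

4.26

Full-length reliability (Spearman-Brown) = 2(0.54)/(1+0.54) ≈ 0.701
SE_est = 9.300·√[r(1 − r)] ≈ 4.257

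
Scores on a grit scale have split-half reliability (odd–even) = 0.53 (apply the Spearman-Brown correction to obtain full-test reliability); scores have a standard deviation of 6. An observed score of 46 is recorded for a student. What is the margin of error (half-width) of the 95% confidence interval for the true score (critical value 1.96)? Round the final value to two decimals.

Full-length reliability (Spearman-Brown) = 2(0.53)/(1+0.53) ≈ 0.693
SEM = 6.000×√(1 − 0.693) ≈ 3.325
1.96 × SEM ≈ 6.518

6.52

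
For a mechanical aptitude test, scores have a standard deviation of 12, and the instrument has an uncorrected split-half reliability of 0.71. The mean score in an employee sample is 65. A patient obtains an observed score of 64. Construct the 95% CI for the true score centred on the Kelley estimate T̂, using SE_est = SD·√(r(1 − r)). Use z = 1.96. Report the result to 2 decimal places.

r_full = 2·0.71 / (1 + 0.71) ≈ 0.8304
T̂ = r·X + (1 − r)·M = 0.8304×64 + 0.1696×65 ≈ 53.1462 + 11.0234 ≈ 64.1696
SE_est = SD × √(r(1 − r)) = 12.0000 × √0.1408 ≈ 12.0000 × 0.3753 ≈ 4.5033
95% CI: 64.1696 ± 8.8264 ≈ (55.3432, 72.9960)

[55.34, 73.00]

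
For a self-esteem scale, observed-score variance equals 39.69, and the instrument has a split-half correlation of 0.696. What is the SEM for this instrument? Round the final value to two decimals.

2.67

σ = 39.69^(1/2) = 6.300
Spearman-Brown: r = 2(0.696) / (1 + 0.696) = 1.392 / 1.696 ≈ 0.821
SEM = 6.300 · √(1 − 0.821) = 6.300 · √0.179 ≈ 6.300 · 0.423 ≈ 2.667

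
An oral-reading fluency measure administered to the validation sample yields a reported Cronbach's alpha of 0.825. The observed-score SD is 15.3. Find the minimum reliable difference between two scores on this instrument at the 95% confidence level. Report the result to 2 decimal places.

17.74

SEM = 15.3000 · √(1 − 0.8250) = 15.3000 · √0.1750 ≃ 15.3000 · 0.4183 ≃ 6.4004
Standard error of the difference = 6.4004·√2 ≃ 9.0516
Minimum reliable difference = 1.96 · SE_diff ≃ 1.96 · 9.0516 ≃ 17.7411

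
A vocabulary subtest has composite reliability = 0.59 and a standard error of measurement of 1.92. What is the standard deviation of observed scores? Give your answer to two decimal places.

3.00

SD = 1.92 / √(1 − 0.59) ≈ 2.999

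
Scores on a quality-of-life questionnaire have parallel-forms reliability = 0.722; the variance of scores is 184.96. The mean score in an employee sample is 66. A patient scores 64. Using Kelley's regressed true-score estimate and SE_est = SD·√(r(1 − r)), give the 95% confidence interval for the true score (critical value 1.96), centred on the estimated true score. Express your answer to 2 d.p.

[52.61, 76.50]

σ = 184.96^(1/2) = 13.600
Estimated true score = 0.722*64 + (1 − 0.722)*66 ≈ 64.556
SE_est = 13.600·√[r(1 − r)] ≈ 6.093
95% CI: 64.556 ± 11.942 ≈ (52.614, 76.498)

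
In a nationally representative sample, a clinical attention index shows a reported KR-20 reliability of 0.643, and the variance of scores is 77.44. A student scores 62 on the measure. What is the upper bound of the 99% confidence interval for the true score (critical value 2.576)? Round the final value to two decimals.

75.54

σ = 77.44^(1/2) = 8.8000
The standard error of measurement is 8.8000·√(1 − 0.6430) ≈ 8.8000·0.5975 ≈ 5.2580.
Half-width = 2.576·5.2580 ≈ 13.5445
Upper bound: 62 + 13.5445 = 75.5445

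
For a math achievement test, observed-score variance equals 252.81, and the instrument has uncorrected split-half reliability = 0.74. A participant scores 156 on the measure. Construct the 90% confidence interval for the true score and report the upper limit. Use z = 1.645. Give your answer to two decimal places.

σ = 252.81^(1/2) = 15.90000
Full-length reliability (Spearman-Brown) = 2(0.74)/(1+0.74) ≈ 0.85057
The standard error of measurement is 15.90000·√(1 − 0.85057) ≈ 15.90000·0.38656 ≈ 6.14624.
Margin = 1.645 · 6.14624 ≈ 10.11056
Upper bound: 156 + 10.11056 = 166.11056

166.11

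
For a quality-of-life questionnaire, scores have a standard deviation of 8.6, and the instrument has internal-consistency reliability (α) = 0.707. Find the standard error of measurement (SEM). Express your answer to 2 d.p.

SEM = 8.60000×√(1 − 0.70700) ≃ 4.65513

4.66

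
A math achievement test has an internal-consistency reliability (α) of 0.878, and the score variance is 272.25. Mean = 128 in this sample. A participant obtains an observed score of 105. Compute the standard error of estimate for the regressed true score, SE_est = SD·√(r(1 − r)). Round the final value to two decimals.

5.40

SD = √272.25 ≃ 16.500
SE_est = 16.500·√[r(1 − r)] ≃ 5.400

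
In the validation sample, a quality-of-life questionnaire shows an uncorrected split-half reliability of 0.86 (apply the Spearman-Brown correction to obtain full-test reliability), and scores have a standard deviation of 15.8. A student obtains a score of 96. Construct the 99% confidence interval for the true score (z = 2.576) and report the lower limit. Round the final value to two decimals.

84.83

r_full = 2·0.86 / (1 + 0.86) ≃ 0.925
SEM = 15.800 · √(1 − 0.925) = 15.800 · √0.075 ≃ 15.800 · 0.274 ≃ 4.335
2.576 · SEM ≃ 11.166
Lower bound: 96 − 11.166 = 84.834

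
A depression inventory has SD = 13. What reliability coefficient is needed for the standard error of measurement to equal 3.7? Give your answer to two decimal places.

r = 1 − (SEM / SD)² = 1 − (3.7000 / 13)² ≈ 1 − 0.0810 ≈ 0.9190

0.92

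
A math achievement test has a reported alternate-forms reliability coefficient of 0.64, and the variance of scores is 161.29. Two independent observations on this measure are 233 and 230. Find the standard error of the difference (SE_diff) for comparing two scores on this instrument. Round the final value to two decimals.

σ = 161.29^(1/2) = 12.700
The standard error of measurement is 12.700*√(1 − 0.640) ≈ 12.700*0.600 ≈ 7.620.
Standard error of the difference = 7.620·√2 ≈ 10.776

10.78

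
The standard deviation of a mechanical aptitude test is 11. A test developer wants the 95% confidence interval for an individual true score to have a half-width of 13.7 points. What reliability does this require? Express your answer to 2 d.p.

Required SEM = 13.7 / 1.96 ≈ 6.9898
Required reliability = 1 − (SEM/SD)² = 1 − 0.4038 ≈ 0.5962

0.60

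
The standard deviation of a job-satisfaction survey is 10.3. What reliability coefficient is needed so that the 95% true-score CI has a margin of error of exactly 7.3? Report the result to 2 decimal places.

SEM needed = half-width / z = 7.3/1.96 ≈ 3.72449
Required reliability = 1 − (SEM/SD)² = 1 − 0.13076 ≈ 0.86924

0.87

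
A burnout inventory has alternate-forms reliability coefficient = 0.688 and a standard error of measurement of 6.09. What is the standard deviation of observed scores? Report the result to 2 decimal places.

10.90

σ = SEM·(1 − r)^(−1/2) ≃ 6.09·1.7903 ≃ 10.9028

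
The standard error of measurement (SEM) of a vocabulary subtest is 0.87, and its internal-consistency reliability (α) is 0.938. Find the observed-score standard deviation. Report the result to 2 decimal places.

SD = SEM / √(1 − r) = 0.87 / √0.062 ≈ 0.87 / 0.249 ≈ 3.494

3.49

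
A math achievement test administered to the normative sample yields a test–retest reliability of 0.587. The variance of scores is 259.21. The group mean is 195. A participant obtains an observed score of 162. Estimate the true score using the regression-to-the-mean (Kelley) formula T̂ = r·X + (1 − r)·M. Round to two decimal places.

Estimated true score = 0.587*162 + (1 − 0.587)*195 ≈ 175.629

175.63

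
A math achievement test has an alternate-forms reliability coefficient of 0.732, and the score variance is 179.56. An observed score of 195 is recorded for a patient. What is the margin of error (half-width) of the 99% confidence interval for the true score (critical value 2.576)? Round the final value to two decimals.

17.87

SD = √179.56 = 13.4000
SEM = 13.4000 · √(1 − 0.7320) = 13.4000 · √0.2680 ≈ 13.4000 · 0.5177 ≈ 6.9370
2.576 · SEM ≈ 17.8697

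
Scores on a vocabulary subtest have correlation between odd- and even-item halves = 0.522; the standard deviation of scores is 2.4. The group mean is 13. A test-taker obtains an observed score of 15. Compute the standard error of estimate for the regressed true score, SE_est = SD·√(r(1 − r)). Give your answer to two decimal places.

Spearman-Brown: r = 2(0.522) / (1 + 0.522) = 1.044 / 1.522 ≃ 0.686
SE_est = SD × √(r(1 − r)) = 2.400 × √0.215 ≃ 2.400 × 0.464 ≃ 1.114

1.11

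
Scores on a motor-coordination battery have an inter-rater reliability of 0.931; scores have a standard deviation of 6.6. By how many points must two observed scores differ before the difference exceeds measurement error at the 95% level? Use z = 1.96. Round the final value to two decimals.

The standard error of measurement is 6.60000×√(1 − 0.93100) ≈ 6.60000×0.26268 ≈ 1.73368.
SE_diff = √2 × SEM ≈ 2.45179
Minimum reliable difference = 1.96 × SE_diff ≈ 1.96 × 2.45179 ≈ 4.80551

4.81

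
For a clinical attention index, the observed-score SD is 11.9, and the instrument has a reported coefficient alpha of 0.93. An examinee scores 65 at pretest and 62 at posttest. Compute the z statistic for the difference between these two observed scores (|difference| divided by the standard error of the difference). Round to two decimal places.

0.67

The standard error of measurement is 11.9000*√(1 − 0.9300) ≃ 11.9000*0.2646 ≃ 3.1484.
SE_diff = SEM * √2 ≃ 3.1484 * 1.4142 ≃ 4.4526
z = 3 / 4.4526 ≃ 0.6738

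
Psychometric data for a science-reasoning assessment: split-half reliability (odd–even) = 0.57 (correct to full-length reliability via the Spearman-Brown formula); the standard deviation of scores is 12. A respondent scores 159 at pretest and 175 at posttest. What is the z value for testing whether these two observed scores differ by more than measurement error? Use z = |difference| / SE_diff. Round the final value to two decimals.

1.80

Full-length reliability (Spearman-Brown) = 2(0.57)/(1+0.57) ≈ 0.7261
The standard error of measurement is 12.0000×√(1 − 0.7261) ≈ 12.0000×0.5233 ≈ 6.2801.
Standard error of the difference = 6.2801·√2 ≈ 8.8814
z = 16 / 8.8814 ≈ 1.8015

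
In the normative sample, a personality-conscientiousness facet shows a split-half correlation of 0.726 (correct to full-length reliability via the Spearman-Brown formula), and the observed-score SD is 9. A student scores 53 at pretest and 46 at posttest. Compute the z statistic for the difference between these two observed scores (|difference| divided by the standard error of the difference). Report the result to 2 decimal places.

1.38

r_full = 2·0.726 / (1 + 0.726) ≈ 0.841
SEM = 9.000 * √(1 − 0.841) = 9.000 * √0.159 ≈ 9.000 * 0.398 ≈ 3.586
SE_diff = SEM * √2 ≈ 3.586 * 1.414 ≈ 5.071
z = 7 / 5.071 ≈ 1.380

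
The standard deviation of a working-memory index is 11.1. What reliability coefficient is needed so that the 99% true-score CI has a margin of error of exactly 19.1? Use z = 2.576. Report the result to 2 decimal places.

0.55

SEM needed = half-width / z = 19.1/2.576 ≈ 7.415
r = 1 − (SEM / SD)² = 1 − (7.415 / 11.1)² ≈ 1 − 0.446 ≈ 0.554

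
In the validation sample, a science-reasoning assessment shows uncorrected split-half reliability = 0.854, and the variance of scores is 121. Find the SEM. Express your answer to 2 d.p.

3.09

σ = 121^(1/2) = 11.0000
r_full = 2·0.854 / (1 + 0.854) ≃ 0.9213
The standard error of measurement is 11.0000×√(1 − 0.9213) ≃ 11.0000×0.2806 ≃ 3.0868.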